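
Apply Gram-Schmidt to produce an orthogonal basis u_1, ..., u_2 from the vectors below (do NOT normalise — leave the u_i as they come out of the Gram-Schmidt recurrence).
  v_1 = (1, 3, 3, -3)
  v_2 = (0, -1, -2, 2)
Orthogonal basis:
  u_1 = (1, 3, 3, -3)
  u_2 = (15/28, 17/28, -11/28, 11/28)

Apply the Gram-Schmidt recurrence
  u_1 = v_1
  u_i = v_i − Σ_{j<i} ((v_i · u_j) / (u_j · u_j)) · u_j.

Step by step this gives:
  u_1 = (1, 3, 3, -3)
  u_2 = (15/28, 17/28, -11/28, 11/28)

Orthogonality check:
  u_2 · u_1 = 0 (should be 0)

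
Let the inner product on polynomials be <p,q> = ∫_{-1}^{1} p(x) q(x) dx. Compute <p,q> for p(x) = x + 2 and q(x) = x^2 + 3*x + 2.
<p,q> = 34/3

Expand the product: p(x)·q(x) = x^3 + 5*x^2 + 8*x + 4.
∫_{-1}^{1} of each monomial x^k gives [2/(k+1) if k even, 0 if k odd]. Integrating term-by-term (or equivalently evaluating the antiderivative F(x) = x^4/4 + 5*x^3/3 + 4*x^2 + 4*x at the endpoints):
  F(1) − F(−1) = 119/12 − (-17/12) = 34/3.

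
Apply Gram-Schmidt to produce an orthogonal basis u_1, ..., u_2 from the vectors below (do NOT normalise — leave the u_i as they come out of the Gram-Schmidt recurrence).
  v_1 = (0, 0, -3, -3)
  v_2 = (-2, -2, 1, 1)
Orthogonal basis:
  u_1 = (0, 0, -3, -3)
  u_2 = (-2, -2, 0, 0)

Apply the Gram-Schmidt recurrence
  u_1 = v_1
  u_i = v_i − Σ_{j<i} ((v_i · u_j) / (u_j · u_j)) · u_j.

Step by step this gives:
  u_1 = (0, 0, -3, -3)
  u_2 = (-2, -2, 0, 0)

Orthogonality check:
  u_2 · u_1 = 0 (should be 0)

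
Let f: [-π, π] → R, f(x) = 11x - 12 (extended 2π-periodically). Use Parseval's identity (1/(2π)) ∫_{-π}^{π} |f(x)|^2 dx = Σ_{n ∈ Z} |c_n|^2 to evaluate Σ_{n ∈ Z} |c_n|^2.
Σ |c_n|^2 = 121π^2/3 + 144

Expand and integrate term by term over [-π, π]:
  ∫ (11x)^2 dx = 121·(2π^3/3); ∫ 2·11·(-12)·x dx = 0 (odd integrand); ∫ (-12)^2 dx = 144·2π.
So (1/(2π)) ∫_{-π}^{π} (11x - 12)^2 dx = 121π^2/3 + 144 = 121π^2/3 + 144.
Parseval ⇒ Σ |c_n|^2 = 121π^2/3 + 144.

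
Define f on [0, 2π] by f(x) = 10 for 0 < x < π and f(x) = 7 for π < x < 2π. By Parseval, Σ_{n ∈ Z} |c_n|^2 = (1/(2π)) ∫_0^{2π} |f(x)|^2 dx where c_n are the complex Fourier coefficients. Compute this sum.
Σ |c_n|^2 = 149/2

Parseval equates the L^2 energy of f (normalised by 1/(2π)) with the ℓ^2 sum of its Fourier coefficients: (1/(2π)) ∫_0^{2π} |f|^2 = Σ |c_n|^2.
Compute the left side: (1/(2π)) [∫_0^π 10^2 dx + ∫_π^{2π} 7^2 dx] = (1/(2π)) · (100π + 49π) = (100 + 49)/2 = 149/2.
So Σ_{n ∈ Z} |c_n|^2 = 149/2.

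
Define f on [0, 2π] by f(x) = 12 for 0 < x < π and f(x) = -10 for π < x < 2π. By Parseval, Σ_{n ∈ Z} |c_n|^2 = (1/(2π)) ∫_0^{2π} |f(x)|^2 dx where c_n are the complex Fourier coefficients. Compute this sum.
Σ |c_n|^2 = 122

Parseval equates the L^2 energy of f (normalised by 1/(2π)) with the ℓ^2 sum of its Fourier coefficients: (1/(2π)) ∫_0^{2π} |f|^2 = Σ |c_n|^2.
Compute the left side: (1/(2π)) [∫_0^π 12^2 dx + ∫_π^{2π} (-10)^2 dx] = (1/(2π)) · (144π + 100π) = (144 + 100)/2 = 122.
So Σ_{n ∈ Z} |c_n|^2 = 122.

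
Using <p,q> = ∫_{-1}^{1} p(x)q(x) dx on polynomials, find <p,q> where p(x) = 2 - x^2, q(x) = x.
<p,q> = 0

Expand the product: p(x)·q(x) = -x^3 + 2*x.
∫_{-1}^{1} of each monomial x^k gives [2/(k+1) if k even, 0 if k odd]. Integrating term-by-term (or equivalently evaluating the antiderivative F(x) = -x^4/4 + x^2 at the endpoints):
  F(1) − F(−1) = 3/4 − (3/4) = 0.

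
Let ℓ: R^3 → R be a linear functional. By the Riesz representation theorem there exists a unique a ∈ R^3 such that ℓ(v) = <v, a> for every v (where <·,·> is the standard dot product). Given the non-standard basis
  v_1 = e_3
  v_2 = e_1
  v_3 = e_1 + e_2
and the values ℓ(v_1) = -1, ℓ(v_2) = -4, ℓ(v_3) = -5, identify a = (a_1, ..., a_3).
a = (-4, -1, -1)

Write a = (a_1, ..., a_3) in the standard basis. For each basis vector v_i, ℓ(v_i) = <v_i, a> is a linear equation in the a_j's. Collect the n equations into a matrix system V a = ℓ, where row i of V is v_i (expressed in the standard basis). Since V is invertible (lower-triangular with 1s on the diagonal, up to permutation), solve by back-substitution:
  V =
[[0, 0, 1],
 [1, 0, 0],
 [1, 1, 0]]
  V a = (-1, -4, -5)
Solving gives a = (-4, -1, -1).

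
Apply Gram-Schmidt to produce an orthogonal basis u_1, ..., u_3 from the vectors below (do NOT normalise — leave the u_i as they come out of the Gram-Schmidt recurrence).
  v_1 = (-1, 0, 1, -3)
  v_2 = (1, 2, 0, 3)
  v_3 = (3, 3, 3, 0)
Orthogonal basis:
  u_1 = (-1, 0, 1, -3)
  u_2 = (1/11, 2, 10/11, 3/11)
  u_3 = (17/6, -2/3, 4/3, -1/2)

Apply the Gram-Schmidt recurrence
  u_1 = v_1
  u_i = v_i − Σ_{j<i} ((v_i · u_j) / (u_j · u_j)) · u_j.

Step by step this gives:
  u_1 = (-1, 0, 1, -3)
  u_2 = (1/11, 2, 10/11, 3/11)
  u_3 = (17/6, -2/3, 4/3, -1/2)

Orthogonality check:
  u_2 · u_1 = 0 (should be 0)
  u_3 · u_1 = 0 (should be 0)
  u_3 · u_2 = 0 (should be 0)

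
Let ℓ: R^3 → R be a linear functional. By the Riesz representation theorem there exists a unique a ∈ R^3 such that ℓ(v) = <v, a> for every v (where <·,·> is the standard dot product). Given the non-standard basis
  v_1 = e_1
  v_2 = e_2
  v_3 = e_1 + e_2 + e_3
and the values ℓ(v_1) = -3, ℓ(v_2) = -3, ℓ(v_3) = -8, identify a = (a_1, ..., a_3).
a = (-3, -3, -2)

Write a = (a_1, ..., a_3) in the standard basis. For each basis vector v_i, ℓ(v_i) = <v_i, a> is a linear equation in the a_j's. Collect the n equations into a matrix system V a = ℓ, where row i of V is v_i (expressed in the standard basis). Since V is invertible (lower-triangular with 1s on the diagonal, up to permutation), solve by back-substitution:
  V =
[[1, 0, 0],
 [0, 1, 0],
 [1, 1, 1]]
  V a = (-3, -3, -8)
Solving gives a = (-3, -3, -2).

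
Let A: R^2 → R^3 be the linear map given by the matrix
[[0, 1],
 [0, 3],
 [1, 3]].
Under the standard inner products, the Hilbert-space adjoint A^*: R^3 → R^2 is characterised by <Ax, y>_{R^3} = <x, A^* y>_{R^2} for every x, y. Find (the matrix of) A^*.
A^* = A^T =
[[0, 0, 1],
 [1, 3, 3]]

For real matrices with standard dot products, the defining identity <Ax, y> = <x, A^* y> gives (Ax)^T y = x^T (A^*) y, i.e. x^T A^T y = x^T (A^*) y. Since this holds for all x, y, we must have A^* = A^T. Therefore
A^* =
[[0, 0, 1],
 [1, 3, 3]].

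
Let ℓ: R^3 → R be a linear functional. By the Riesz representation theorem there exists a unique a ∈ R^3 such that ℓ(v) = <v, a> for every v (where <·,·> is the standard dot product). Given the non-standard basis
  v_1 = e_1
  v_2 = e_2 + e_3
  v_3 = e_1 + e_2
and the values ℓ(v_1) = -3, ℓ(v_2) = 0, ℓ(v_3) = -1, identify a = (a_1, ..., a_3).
a = (-3, 2, -2)

Write a = (a_1, ..., a_3) in the standard basis. For each basis vector v_i, ℓ(v_i) = <v_i, a> is a linear equation in the a_j's. Collect the n equations into a matrix system V a = ℓ, where row i of V is v_i (expressed in the standard basis). Since V is invertible (lower-triangular with 1s on the diagonal, up to permutation), solve by back-substitution:
  V =
[[1, 0, 0],
 [0, 1, 1],
 [1, 1, 0]]
  V a = (-3, 0, -1)
Solving gives a = (-3, 2, -2).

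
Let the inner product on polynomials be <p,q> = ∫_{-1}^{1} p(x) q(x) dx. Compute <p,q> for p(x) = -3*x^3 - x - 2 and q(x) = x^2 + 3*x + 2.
<p,q> = -224/15

Expand the product: p(x)·q(x) = -3*x^5 - 9*x^4 - 7*x^3 - 5*x^2 - 8*x - 4.
∫_{-1}^{1} of each monomial x^k gives [2/(k+1) if k even, 0 if k odd]. Integrating term-by-term (or equivalently evaluating the antiderivative F(x) = -x^6/2 - 9*x^5/5 - 7*x^4/4 - 5*x^3/3 - 4*x^2 - 4*x at the endpoints):
  F(1) − F(−1) = -823/60 − (73/60) = -224/15.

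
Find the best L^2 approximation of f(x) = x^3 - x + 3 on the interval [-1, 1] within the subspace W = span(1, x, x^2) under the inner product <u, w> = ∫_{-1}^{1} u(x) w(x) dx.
g(x) = 3 - 2*x/5

The best approximation g ∈ W is the orthogonal projection of f onto W. Writing g = a_0 + a_1 x + a_2 x^2, the coefficients solve the normal equations G · a = b where
  G_{ij} = <φ_i, φ_j> and b_i = <f, φ_i>, with φ_0 = 1, φ_1 = x, φ_2 = x^2.
G =
  [2, 0, 2/3]
  [0, 2/3, 0]
  [2/3, 0, 2/5],
b = (6, -4/15, 2).
Solving gives a_0 = 3, a_1 = -2/5, a_2 = 0, so
  g(x) = 3 - 2*x/5.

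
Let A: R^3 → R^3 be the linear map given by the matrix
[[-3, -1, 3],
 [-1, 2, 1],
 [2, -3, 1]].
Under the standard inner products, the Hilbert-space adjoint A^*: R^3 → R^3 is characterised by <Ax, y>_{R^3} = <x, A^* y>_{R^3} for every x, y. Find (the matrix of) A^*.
A^* = A^T =
[[-3, -1, 2],
 [-1, 2, -3],
 [3, 1, 1]]

For real matrices with standard dot products, the defining identity <Ax, y> = <x, A^* y> gives (Ax)^T y = x^T (A^*) y, i.e. x^T A^T y = x^T (A^*) y. Since this holds for all x, y, we must have A^* = A^T. Therefore
A^* =
[[-3, -1, 2],
 [-1, 2, -3],
 [3, 1, 1]].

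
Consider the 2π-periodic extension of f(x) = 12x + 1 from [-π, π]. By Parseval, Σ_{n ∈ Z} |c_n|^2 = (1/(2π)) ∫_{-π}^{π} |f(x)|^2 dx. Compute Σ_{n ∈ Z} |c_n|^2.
Σ |c_n|^2 = 48π^2 + 1

Expand and integrate term by term over [-π, π]:
  ∫ (12x)^2 dx = 144·(2π^3/3); ∫ 2·12·(1)·x dx = 0 (odd integrand); ∫ 1^2 dx = 1·2π.
So (1/(2π)) ∫_{-π}^{π} (12x + 1)^2 dx = 144π^2/3 + 1 = 48π^2 + 1.
Parseval ⇒ Σ |c_n|^2 = 48π^2 + 1.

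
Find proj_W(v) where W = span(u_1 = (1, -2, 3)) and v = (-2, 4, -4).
proj_W(v) = (-11/7, 22/7, -33/7)

Set up U = [u_1 | ... | u_1] ∈ R^(3×1). The projector onto W = col(U) is P = U (U^T U)^(-1) U^T.
Compute U^T U =
  [14],
and U^T v = (-22).
Solve U^T U · c = U^T v for the coefficients: c = (-11/7). The projection is proj_W(v) = U c.
Check: (v - proj_W(v)) · u_1 = 0  (should be 0).
Result: proj_W(v) = (-11/7, 22/7, -33/7).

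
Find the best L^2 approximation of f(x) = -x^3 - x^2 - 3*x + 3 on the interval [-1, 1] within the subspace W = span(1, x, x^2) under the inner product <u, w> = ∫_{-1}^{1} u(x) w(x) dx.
g(x) = -x^2 - 18*x/5 + 3

The best approximation g ∈ W is the orthogonal projection of f onto W. Writing g = a_0 + a_1 x + a_2 x^2, the coefficients solve the normal equations G · a = b where
  G_{ij} = <φ_i, φ_j> and b_i = <f, φ_i>, with φ_0 = 1, φ_1 = x, φ_2 = x^2.
G =
  [2, 0, 2/3]
  [0, 2/3, 0]
  [2/3, 0, 2/5],
b = (16/3, -12/5, 8/5).
Solving gives a_0 = 3, a_1 = -18/5, a_2 = -1, so
  g(x) = -x^2 - 18*x/5 + 3.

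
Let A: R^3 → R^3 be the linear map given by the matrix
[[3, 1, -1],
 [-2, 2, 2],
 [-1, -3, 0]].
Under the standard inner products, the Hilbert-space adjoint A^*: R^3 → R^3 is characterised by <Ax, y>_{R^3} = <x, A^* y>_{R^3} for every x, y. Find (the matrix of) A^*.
A^* = A^T =
[[3, -2, -1],
 [1, 2, -3],
 [-1, 2, 0]]

For real matrices with standard dot products, the defining identity <Ax, y> = <x, A^* y> gives (Ax)^T y = x^T (A^*) y, i.e. x^T A^T y = x^T (A^*) y. Since this holds for all x, y, we must have A^* = A^T. Therefore
A^* =
[[3, -2, -1],
 [1, 2, -3],
 [-1, 2, 0]].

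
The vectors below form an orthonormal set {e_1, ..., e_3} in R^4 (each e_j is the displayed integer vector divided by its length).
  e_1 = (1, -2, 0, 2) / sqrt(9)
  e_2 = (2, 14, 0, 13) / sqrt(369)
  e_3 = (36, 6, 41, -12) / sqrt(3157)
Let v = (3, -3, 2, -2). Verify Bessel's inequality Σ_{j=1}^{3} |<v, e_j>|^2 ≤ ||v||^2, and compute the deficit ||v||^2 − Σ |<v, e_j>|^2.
Σ |<v, e_j>|^2 = 279/11; ||v||^2 = 26; deficit = 7/11

Write each e_j = u_j / sqrt(<u_j, u_j>) where u_j is the displayed integer vector. Then <v, e_j> = <v, u_j> / sqrt(<u_j, u_j>), so |<v, e_j>|^2 = <v, u_j>^2 / <u_j, u_j>.
Coefficients: <v, e_1> = 5/sqrt(9), <v, e_2> = -62/sqrt(369), <v, e_3> = 196/sqrt(3157).
Square and sum: Σ |<v, e_j>|^2 = 279/11.
Compute ||v||^2 = v·v = 26.
Deficit = 26 − 279/11 = 7/11 ≥ 0, confirming Bessel's inequality. (The deficit equals ||v − Σ <v,e_j> e_j||^2, the squared distance from v to span{e_j}.)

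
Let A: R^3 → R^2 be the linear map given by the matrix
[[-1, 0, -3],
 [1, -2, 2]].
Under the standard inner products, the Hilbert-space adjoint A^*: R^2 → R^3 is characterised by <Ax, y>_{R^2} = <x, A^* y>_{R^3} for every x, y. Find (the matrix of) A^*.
A^* = A^T =
[[-1, 1],
 [0, -2],
 [-3, 2]]

For real matrices with standard dot products, the defining identity <Ax, y> = <x, A^* y> gives (Ax)^T y = x^T (A^*) y, i.e. x^T A^T y = x^T (A^*) y. Since this holds for all x, y, we must have A^* = A^T. Therefore
A^* =
[[-1, 1],
 [0, -2],
 [-3, 2]].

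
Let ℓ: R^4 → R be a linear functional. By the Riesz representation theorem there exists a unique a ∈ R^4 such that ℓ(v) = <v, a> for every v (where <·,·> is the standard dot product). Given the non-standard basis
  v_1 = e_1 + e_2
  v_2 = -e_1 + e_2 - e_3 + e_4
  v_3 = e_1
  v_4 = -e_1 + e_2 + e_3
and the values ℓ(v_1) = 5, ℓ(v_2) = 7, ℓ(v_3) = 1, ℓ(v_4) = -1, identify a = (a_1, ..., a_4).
a = (1, 4, -4, 0)

Write a = (a_1, ..., a_4) in the standard basis. For each basis vector v_i, ℓ(v_i) = <v_i, a> is a linear equation in the a_j's. Collect the n equations into a matrix system V a = ℓ, where row i of V is v_i (expressed in the standard basis). Since V is invertible (lower-triangular with 1s on the diagonal, up to permutation), solve by back-substitution:
  V =
[[1, 1, 0, 0],
 [-1, 1, -1, 1],
 [1, 0, 0, 0],
 [-1, 1, 1, 0]]
  V a = (5, 7, 1, -1)
Solving gives a = (1, 4, -4, 0).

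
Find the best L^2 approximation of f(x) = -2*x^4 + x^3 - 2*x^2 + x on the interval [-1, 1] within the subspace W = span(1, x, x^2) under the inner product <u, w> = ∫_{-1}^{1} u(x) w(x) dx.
g(x) = -26*x^2/7 + 8*x/5 + 6/35

The best approximation g ∈ W is the orthogonal projection of f onto W. Writing g = a_0 + a_1 x + a_2 x^2, the coefficients solve the normal equations G · a = b where
  G_{ij} = <φ_i, φ_j> and b_i = <f, φ_i>, with φ_0 = 1, φ_1 = x, φ_2 = x^2.
G =
  [2, 0, 2/3]
  [0, 2/3, 0]
  [2/3, 0, 2/5],
b = (-32/15, 16/15, -48/35).
Solving gives a_0 = 6/35, a_1 = 8/5, a_2 = -26/7, so
  g(x) = -26*x^2/7 + 8*x/5 + 6/35.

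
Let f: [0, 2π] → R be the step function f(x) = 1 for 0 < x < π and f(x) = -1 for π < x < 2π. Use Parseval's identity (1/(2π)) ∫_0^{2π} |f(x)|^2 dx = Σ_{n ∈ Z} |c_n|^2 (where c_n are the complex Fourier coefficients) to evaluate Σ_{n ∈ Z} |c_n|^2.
Σ |c_n|^2 = 1

Parseval equates the L^2 energy of f (normalised by 1/(2π)) with the ℓ^2 sum of its Fourier coefficients: (1/(2π)) ∫_0^{2π} |f|^2 = Σ |c_n|^2.
Compute the left side: (1/(2π)) [∫_0^π 1^2 dx + ∫_π^{2π} (-1)^2 dx] = (1/(2π)) · (1π + 1π) = (1 + 1)/2 = 1.
So Σ_{n ∈ Z} |c_n|^2 = 1.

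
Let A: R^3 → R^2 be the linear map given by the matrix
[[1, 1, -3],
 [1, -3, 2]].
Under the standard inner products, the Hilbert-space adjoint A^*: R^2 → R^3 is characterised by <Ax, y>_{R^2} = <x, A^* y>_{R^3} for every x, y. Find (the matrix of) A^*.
A^* = A^T =
[[1, 1],
 [1, -3],
 [-3, 2]]

For real matrices with standard dot products, the defining identity <Ax, y> = <x, A^* y> gives (Ax)^T y = x^T (A^*) y, i.e. x^T A^T y = x^T (A^*) y. Since this holds for all x, y, we must have A^* = A^T. Therefore
A^* =
[[1, 1],
 [1, -3],
 [-3, 2]].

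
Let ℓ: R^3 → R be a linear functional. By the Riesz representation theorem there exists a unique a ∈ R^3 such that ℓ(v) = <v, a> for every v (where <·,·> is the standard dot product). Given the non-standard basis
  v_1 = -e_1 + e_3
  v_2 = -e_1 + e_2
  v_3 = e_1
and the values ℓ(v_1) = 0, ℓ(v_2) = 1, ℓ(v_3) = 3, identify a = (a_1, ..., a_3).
a = (3, 4, 3)

Write a = (a_1, ..., a_3) in the standard basis. For each basis vector v_i, ℓ(v_i) = <v_i, a> is a linear equation in the a_j's. Collect the n equations into a matrix system V a = ℓ, where row i of V is v_i (expressed in the standard basis). Since V is invertible (lower-triangular with 1s on the diagonal, up to permutation), solve by back-substitution:
  V =
[[-1, 0, 1],
 [-1, 1, 0],
 [1, 0, 0]]
  V a = (0, 1, 3)
Solving gives a = (3, 4, 3).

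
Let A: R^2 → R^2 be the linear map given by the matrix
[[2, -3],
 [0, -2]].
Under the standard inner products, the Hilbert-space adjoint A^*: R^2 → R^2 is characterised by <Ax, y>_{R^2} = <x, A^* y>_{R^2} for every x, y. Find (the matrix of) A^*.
A^* = A^T =
[[2, 0],
 [-3, -2]]

For real matrices with standard dot products, the defining identity <Ax, y> = <x, A^* y> gives (Ax)^T y = x^T (A^*) y, i.e. x^T A^T y = x^T (A^*) y. Since this holds for all x, y, we must have A^* = A^T. Therefore
A^* =
[[2, 0],
 [-3, -2]].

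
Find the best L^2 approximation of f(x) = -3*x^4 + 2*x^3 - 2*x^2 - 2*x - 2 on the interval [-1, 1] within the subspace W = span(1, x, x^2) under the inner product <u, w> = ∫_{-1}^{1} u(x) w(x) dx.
g(x) = -32*x^2/7 - 4*x/5 - 61/35

The best approximation g ∈ W is the orthogonal projection of f onto W. Writing g = a_0 + a_1 x + a_2 x^2, the coefficients solve the normal equations G · a = b where
  G_{ij} = <φ_i, φ_j> and b_i = <f, φ_i>, with φ_0 = 1, φ_1 = x, φ_2 = x^2.
G =
  [2, 0, 2/3]
  [0, 2/3, 0]
  [2/3, 0, 2/5],
b = (-98/15, -8/15, -314/105).
Solving gives a_0 = -61/35, a_1 = -4/5, a_2 = -32/7, so
  g(x) = -32*x^2/7 - 4*x/5 - 61/35.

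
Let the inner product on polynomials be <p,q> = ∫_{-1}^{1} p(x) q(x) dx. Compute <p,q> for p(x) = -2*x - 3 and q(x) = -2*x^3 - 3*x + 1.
<p,q> = -2/5

Expand the product: p(x)·q(x) = 4*x^4 + 6*x^3 + 6*x^2 + 7*x - 3.
∫_{-1}^{1} of each monomial x^k gives [2/(k+1) if k even, 0 if k odd]. Integrating term-by-term (or equivalently evaluating the antiderivative F(x) = 4*x^5/5 + 3*x^4/2 + 2*x^3 + 7*x^2/2 - 3*x at the endpoints):
  F(1) − F(−1) = 24/5 − (26/5) = -2/5.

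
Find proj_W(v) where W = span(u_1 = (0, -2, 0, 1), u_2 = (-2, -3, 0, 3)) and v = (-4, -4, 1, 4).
proj_W(v) = (-104/29, -108/29, 0, 132/29)

Set up U = [u_1 | ... | u_2] ∈ R^(4×2). The projector onto W = col(U) is P = U (U^T U)^(-1) U^T.
Compute U^T U =
  [5, 9]
  [9, 22],
and U^T v = (12, 32).
Solve U^T U · c = U^T v for the coefficients: c = (-24/29, 52/29). The projection is proj_W(v) = U c.
Check: (v - proj_W(v)) · u_1 = 0  (should be 0).
Check: (v - proj_W(v)) · u_2 = 0  (should be 0).
Result: proj_W(v) = (-104/29, -108/29, 0, 132/29).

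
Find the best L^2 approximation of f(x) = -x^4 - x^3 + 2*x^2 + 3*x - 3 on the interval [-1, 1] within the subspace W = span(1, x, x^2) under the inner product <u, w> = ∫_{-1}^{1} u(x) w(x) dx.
g(x) = 8*x^2/7 + 12*x/5 - 102/35

The best approximation g ∈ W is the orthogonal projection of f onto W. Writing g = a_0 + a_1 x + a_2 x^2, the coefficients solve the normal equations G · a = b where
  G_{ij} = <φ_i, φ_j> and b_i = <f, φ_i>, with φ_0 = 1, φ_1 = x, φ_2 = x^2.
G =
  [2, 0, 2/3]
  [0, 2/3, 0]
  [2/3, 0, 2/5],
b = (-76/15, 8/5, -52/35).
Solving gives a_0 = -102/35, a_1 = 12/5, a_2 = 8/7, so
  g(x) = 8*x^2/7 + 12*x/5 - 102/35.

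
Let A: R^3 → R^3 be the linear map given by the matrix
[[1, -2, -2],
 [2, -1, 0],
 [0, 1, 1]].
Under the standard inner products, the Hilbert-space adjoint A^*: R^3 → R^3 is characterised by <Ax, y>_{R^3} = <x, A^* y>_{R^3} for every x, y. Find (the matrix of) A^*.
A^* = A^T =
[[1, 2, 0],
 [-2, -1, 1],
 [-2, 0, 1]]

For real matrices with standard dot products, the defining identity <Ax, y> = <x, A^* y> gives (Ax)^T y = x^T (A^*) y, i.e. x^T A^T y = x^T (A^*) y. Since this holds for all x, y, we must have A^* = A^T. Therefore
A^* =
[[1, 2, 0],
 [-2, -1, 1],
 [-2, 0, 1]].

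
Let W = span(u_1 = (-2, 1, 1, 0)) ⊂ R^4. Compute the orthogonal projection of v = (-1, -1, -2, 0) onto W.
proj_W(v) = (1/3, -1/6, -1/6, 0)

Set up U = [u_1 | ... | u_1] ∈ R^(4×1). The projector onto W = col(U) is P = U (U^T U)^(-1) U^T.
Compute U^T U =
  [6],
and U^T v = (-1).
Solve U^T U · c = U^T v for the coefficients: c = (-1/6). The projection is proj_W(v) = U c.
Check: (v - proj_W(v)) · u_1 = 0  (should be 0).
Result: proj_W(v) = (1/3, -1/6, -1/6, 0).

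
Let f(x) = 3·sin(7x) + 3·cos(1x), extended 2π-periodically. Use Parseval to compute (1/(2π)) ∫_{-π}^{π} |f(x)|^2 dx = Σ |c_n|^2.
Σ |c_n|^2 = 9

Expand |f|^2 and use orthogonality of {sin(nx), cos(mx)} on [-π, π]:
  ∫_{-π}^{π} sin(nx)^2 dx = π, ∫ cos(mx)^2 dx = π, and cross terms integrate to 0.
So ∫_{-π}^{π} f(x)^2 dx = 3^2 · π + 3^2 · π = (9 + 9)π.
Divide by 2π: (9 + 9)/2 = 9.
By Parseval, this equals Σ |c_n|^2.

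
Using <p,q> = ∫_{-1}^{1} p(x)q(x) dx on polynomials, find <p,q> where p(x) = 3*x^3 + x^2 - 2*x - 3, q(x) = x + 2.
<p,q> = -54/5

Expand the product: p(x)·q(x) = 3*x^4 + 7*x^3 - 7*x - 6.
∫_{-1}^{1} of each monomial x^k gives [2/(k+1) if k even, 0 if k odd]. Integrating term-by-term (or equivalently evaluating the antiderivative F(x) = 3*x^5/5 + 7*x^4/4 - 7*x^2/2 - 6*x at the endpoints):
  F(1) − F(−1) = -143/20 − (73/20) = -54/5.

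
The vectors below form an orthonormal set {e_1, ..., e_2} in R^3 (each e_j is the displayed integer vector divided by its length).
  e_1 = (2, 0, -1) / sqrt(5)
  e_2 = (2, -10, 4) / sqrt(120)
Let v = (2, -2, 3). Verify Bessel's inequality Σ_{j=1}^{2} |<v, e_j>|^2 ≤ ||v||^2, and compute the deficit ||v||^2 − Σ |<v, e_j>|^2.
Σ |<v, e_j>|^2 = 11; ||v||^2 = 17; deficit = 6

Write each e_j = u_j / sqrt(<u_j, u_j>) where u_j is the displayed integer vector. Then <v, e_j> = <v, u_j> / sqrt(<u_j, u_j>), so |<v, e_j>|^2 = <v, u_j>^2 / <u_j, u_j>.
Coefficients: <v, e_1> = 1/sqrt(5), <v, e_2> = 36/sqrt(120).
Square and sum: Σ |<v, e_j>|^2 = 11.
Compute ||v||^2 = v·v = 17.
Deficit = 17 − 11 = 6 ≥ 0, confirming Bessel's inequality. (The deficit equals ||v − Σ <v,e_j> e_j||^2, the squared distance from v to span{e_j}.)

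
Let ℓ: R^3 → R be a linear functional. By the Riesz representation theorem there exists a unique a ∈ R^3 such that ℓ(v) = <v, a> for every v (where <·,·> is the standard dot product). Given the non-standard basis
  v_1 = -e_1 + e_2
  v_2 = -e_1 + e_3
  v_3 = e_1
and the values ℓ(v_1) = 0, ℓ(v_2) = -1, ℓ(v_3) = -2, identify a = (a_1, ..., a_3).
a = (-2, -2, -3)

Write a = (a_1, ..., a_3) in the standard basis. For each basis vector v_i, ℓ(v_i) = <v_i, a> is a linear equation in the a_j's. Collect the n equations into a matrix system V a = ℓ, where row i of V is v_i (expressed in the standard basis). Since V is invertible (lower-triangular with 1s on the diagonal, up to permutation), solve by back-substitution:
  V =
[[-1, 1, 0],
 [-1, 0, 1],
 [1, 0, 0]]
  V a = (0, -1, -2)
Solving gives a = (-2, -2, -3).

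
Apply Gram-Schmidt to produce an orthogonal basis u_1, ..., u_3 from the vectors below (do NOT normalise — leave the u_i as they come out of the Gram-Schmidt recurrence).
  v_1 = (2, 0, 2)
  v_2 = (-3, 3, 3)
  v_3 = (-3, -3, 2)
Orthogonal basis:
  u_1 = (2, 0, 2)
  u_2 = (-3, 3, 3)
  u_3 = (-11/6, -11/3, 11/6)

Apply the Gram-Schmidt recurrence
  u_1 = v_1
  u_i = v_i − Σ_{j<i} ((v_i · u_j) / (u_j · u_j)) · u_j.

Step by step this gives:
  u_1 = (2, 0, 2)
  u_2 = (-3, 3, 3)
  u_3 = (-11/6, -11/3, 11/6)

Orthogonality check:
  u_2 · u_1 = 0 (should be 0)
  u_3 · u_1 = 0 (should be 0)
  u_3 · u_2 = 0 (should be 0)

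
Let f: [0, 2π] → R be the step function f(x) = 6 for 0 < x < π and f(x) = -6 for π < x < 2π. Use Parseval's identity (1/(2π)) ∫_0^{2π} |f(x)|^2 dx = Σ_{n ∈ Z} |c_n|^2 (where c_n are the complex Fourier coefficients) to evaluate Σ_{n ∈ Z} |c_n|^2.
Σ |c_n|^2 = 36

Parseval equates the L^2 energy of f (normalised by 1/(2π)) with the ℓ^2 sum of its Fourier coefficients: (1/(2π)) ∫_0^{2π} |f|^2 = Σ |c_n|^2.
Compute the left side: (1/(2π)) [∫_0^π 6^2 dx + ∫_π^{2π} (-6)^2 dx] = (1/(2π)) · (36π + 36π) = (36 + 36)/2 = 36.
So Σ_{n ∈ Z} |c_n|^2 = 36.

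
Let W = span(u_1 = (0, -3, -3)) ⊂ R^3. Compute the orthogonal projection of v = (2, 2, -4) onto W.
proj_W(v) = (0, -1, -1)

Set up U = [u_1 | ... | u_1] ∈ R^(3×1). The projector onto W = col(U) is P = U (U^T U)^(-1) U^T.
Compute U^T U =
  [18],
and U^T v = (6).
Solve U^T U · c = U^T v for the coefficients: c = (1/3). The projection is proj_W(v) = U c.
Check: (v - proj_W(v)) · u_1 = 0  (should be 0).
Result: proj_W(v) = (0, -1, -1).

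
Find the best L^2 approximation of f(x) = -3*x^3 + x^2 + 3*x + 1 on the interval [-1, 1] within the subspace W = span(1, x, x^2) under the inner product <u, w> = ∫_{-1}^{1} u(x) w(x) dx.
g(x) = x^2 + 6*x/5 + 1

The best approximation g ∈ W is the orthogonal projection of f onto W. Writing g = a_0 + a_1 x + a_2 x^2, the coefficients solve the normal equations G · a = b where
  G_{ij} = <φ_i, φ_j> and b_i = <f, φ_i>, with φ_0 = 1, φ_1 = x, φ_2 = x^2.
G =
  [2, 0, 2/3]
  [0, 2/3, 0]
  [2/3, 0, 2/5],
b = (8/3, 4/5, 16/15).
Solving gives a_0 = 1, a_1 = 6/5, a_2 = 1, so
  g(x) = x^2 + 6*x/5 + 1.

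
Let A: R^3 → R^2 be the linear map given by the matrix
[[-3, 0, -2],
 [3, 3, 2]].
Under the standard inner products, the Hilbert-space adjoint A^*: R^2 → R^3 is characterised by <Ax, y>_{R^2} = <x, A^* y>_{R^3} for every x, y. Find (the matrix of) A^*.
A^* = A^T =
[[-3, 3],
 [0, 3],
 [-2, 2]]

For real matrices with standard dot products, the defining identity <Ax, y> = <x, A^* y> gives (Ax)^T y = x^T (A^*) y, i.e. x^T A^T y = x^T (A^*) y. Since this holds for all x, y, we must have A^* = A^T. Therefore
A^* =
[[-3, 3],
 [0, 3],
 [-2, 2]].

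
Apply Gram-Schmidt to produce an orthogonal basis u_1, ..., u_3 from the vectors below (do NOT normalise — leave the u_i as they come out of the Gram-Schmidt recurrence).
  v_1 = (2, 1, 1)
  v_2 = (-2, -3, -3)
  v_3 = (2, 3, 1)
Orthogonal basis:
  u_1 = (2, 1, 1)
  u_2 = (4/3, -4/3, -4/3)
  u_3 = (0, 1, -1)

Apply the Gram-Schmidt recurrence
  u_1 = v_1
  u_i = v_i − Σ_{j<i} ((v_i · u_j) / (u_j · u_j)) · u_j.

Step by step this gives:
  u_1 = (2, 1, 1)
  u_2 = (4/3, -4/3, -4/3)
  u_3 = (0, 1, -1)

Orthogonality check:
  u_2 · u_1 = 0 (should be 0)
  u_3 · u_1 = 0 (should be 0)
  u_3 · u_2 = 0 (should be 0)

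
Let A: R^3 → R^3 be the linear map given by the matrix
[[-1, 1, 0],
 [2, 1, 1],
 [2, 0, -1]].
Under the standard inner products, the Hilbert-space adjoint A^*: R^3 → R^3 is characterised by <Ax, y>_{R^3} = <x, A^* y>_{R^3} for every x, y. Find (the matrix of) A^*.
A^* = A^T =
[[-1, 2, 2],
 [1, 1, 0],
 [0, 1, -1]]

For real matrices with standard dot products, the defining identity <Ax, y> = <x, A^* y> gives (Ax)^T y = x^T (A^*) y, i.e. x^T A^T y = x^T (A^*) y. Since this holds for all x, y, we must have A^* = A^T. Therefore
A^* =
[[-1, 2, 2],
 [1, 1, 0],
 [0, 1, -1]].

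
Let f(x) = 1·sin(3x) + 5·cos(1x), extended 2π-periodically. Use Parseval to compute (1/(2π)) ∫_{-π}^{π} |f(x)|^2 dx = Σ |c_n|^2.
Σ |c_n|^2 = 13

Expand |f|^2 and use orthogonality of {sin(nx), cos(mx)} on [-π, π]:
  ∫_{-π}^{π} sin(nx)^2 dx = π, ∫ cos(mx)^2 dx = π, and cross terms integrate to 0.
So ∫_{-π}^{π} f(x)^2 dx = 1^2 · π + 5^2 · π = (1 + 25)π.
Divide by 2π: (1 + 25)/2 = 13.
By Parseval, this equals Σ |c_n|^2.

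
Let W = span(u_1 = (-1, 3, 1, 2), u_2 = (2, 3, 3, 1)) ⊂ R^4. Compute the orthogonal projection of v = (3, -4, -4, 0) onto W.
proj_W(v) = (137/201, -263/67, -347/201, -484/201)

Set up U = [u_1 | ... | u_2] ∈ R^(4×2). The projector onto W = col(U) is P = U (U^T U)^(-1) U^T.
Compute U^T U =
  [15, 12]
  [12, 23],
and U^T v = (-19, -18).
Solve U^T U · c = U^T v for the coefficients: c = (-221/201, -14/67). The projection is proj_W(v) = U c.
Check: (v - proj_W(v)) · u_1 = 0  (should be 0).
Check: (v - proj_W(v)) · u_2 = 0  (should be 0).
Result: proj_W(v) = (137/201, -263/67, -347/201, -484/201).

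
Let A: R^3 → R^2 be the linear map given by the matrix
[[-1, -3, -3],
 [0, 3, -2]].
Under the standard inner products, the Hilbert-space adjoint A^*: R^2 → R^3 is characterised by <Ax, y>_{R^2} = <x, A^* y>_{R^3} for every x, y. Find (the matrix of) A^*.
A^* = A^T =
[[-1, 0],
 [-3, 3],
 [-3, -2]]

For real matrices with standard dot products, the defining identity <Ax, y> = <x, A^* y> gives (Ax)^T y = x^T (A^*) y, i.e. x^T A^T y = x^T (A^*) y. Since this holds for all x, y, we must have A^* = A^T. Therefore
A^* =
[[-1, 0],
 [-3, 3],
 [-3, -2]].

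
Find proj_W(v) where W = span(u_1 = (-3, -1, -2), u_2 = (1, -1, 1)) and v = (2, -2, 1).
proj_W(v) = (20/13, -24/13, 21/13)

Set up U = [u_1 | ... | u_2] ∈ R^(3×2). The projector onto W = col(U) is P = U (U^T U)^(-1) U^T.
Compute U^T U =
  [14, -4]
  [-4, 3],
and U^T v = (-6, 5).
Solve U^T U · c = U^T v for the coefficients: c = (1/13, 23/13). The projection is proj_W(v) = U c.
Check: (v - proj_W(v)) · u_1 = 0  (should be 0).
Check: (v - proj_W(v)) · u_2 = 0  (should be 0).
Result: proj_W(v) = (20/13, -24/13, 21/13).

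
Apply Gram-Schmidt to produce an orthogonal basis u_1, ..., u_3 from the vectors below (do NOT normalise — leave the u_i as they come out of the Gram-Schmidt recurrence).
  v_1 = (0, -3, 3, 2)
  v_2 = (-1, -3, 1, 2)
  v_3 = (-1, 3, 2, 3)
Orthogonal basis:
  u_1 = (0, -3, 3, 2)
  u_2 = (-1, -9/11, -13/11, 6/11)
  u_3 = (-61/37, 213/74, 61/74, 114/37)

Apply the Gram-Schmidt recurrence
  u_1 = v_1
  u_i = v_i − Σ_{j<i} ((v_i · u_j) / (u_j · u_j)) · u_j.

Step by step this gives:
  u_1 = (0, -3, 3, 2)
  u_2 = (-1, -9/11, -13/11, 6/11)
  u_3 = (-61/37, 213/74, 61/74, 114/37)

Orthogonality check:
  u_2 · u_1 = 0 (should be 0)
  u_3 · u_1 = 0 (should be 0)
  u_3 · u_2 = 0 (should be 0)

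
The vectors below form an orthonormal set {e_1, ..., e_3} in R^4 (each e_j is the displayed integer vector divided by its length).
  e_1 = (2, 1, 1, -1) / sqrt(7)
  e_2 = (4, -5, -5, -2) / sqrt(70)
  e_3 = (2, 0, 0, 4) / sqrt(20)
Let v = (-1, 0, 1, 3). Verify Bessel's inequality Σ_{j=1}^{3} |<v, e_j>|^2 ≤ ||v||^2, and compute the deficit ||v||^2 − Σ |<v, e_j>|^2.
Σ |<v, e_j>|^2 = 21/2; ||v||^2 = 11; deficit = 1/2

Write each e_j = u_j / sqrt(<u_j, u_j>) where u_j is the displayed integer vector. Then <v, e_j> = <v, u_j> / sqrt(<u_j, u_j>), so |<v, e_j>|^2 = <v, u_j>^2 / <u_j, u_j>.
Coefficients: <v, e_1> = -4/sqrt(7), <v, e_2> = -15/sqrt(70), <v, e_3> = 10/sqrt(20).
Square and sum: Σ |<v, e_j>|^2 = 21/2.
Compute ||v||^2 = v·v = 11.
Deficit = 11 − 21/2 = 1/2 ≥ 0, confirming Bessel's inequality. (The deficit equals ||v − Σ <v,e_j> e_j||^2, the squared distance from v to span{e_j}.)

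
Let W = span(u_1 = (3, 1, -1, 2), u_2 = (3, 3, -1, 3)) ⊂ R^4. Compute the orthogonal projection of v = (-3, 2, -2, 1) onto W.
proj_W(v) = (-105/59, 139/59, 35/59, 17/59)

Set up U = [u_1 | ... | u_2] ∈ R^(4×2). The projector onto W = col(U) is P = U (U^T U)^(-1) U^T.
Compute U^T U =
  [15, 19]
  [19, 28],
and U^T v = (-3, 2).
Solve U^T U · c = U^T v for the coefficients: c = (-122/59, 87/59). The projection is proj_W(v) = U c.
Check: (v - proj_W(v)) · u_1 = 0  (should be 0).
Check: (v - proj_W(v)) · u_2 = 0  (should be 0).
Result: proj_W(v) = (-105/59, 139/59, 35/59, 17/59).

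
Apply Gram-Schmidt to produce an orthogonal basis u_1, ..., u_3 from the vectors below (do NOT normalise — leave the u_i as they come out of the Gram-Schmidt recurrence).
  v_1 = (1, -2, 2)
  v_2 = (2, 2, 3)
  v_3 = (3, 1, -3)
Orthogonal basis:
  u_1 = (1, -2, 2)
  u_2 = (14/9, 26/9, 19/9)
  u_3 = (470/137, -47/137, -282/137)

Apply the Gram-Schmidt recurrence
  u_1 = v_1
  u_i = v_i − Σ_{j<i} ((v_i · u_j) / (u_j · u_j)) · u_j.

Step by step this gives:
  u_1 = (1, -2, 2)
  u_2 = (14/9, 26/9, 19/9)
  u_3 = (470/137, -47/137, -282/137)

Orthogonality check:
  u_2 · u_1 = 0 (should be 0)
  u_3 · u_1 = 0 (should be 0)
  u_3 · u_2 = 0 (should be 0)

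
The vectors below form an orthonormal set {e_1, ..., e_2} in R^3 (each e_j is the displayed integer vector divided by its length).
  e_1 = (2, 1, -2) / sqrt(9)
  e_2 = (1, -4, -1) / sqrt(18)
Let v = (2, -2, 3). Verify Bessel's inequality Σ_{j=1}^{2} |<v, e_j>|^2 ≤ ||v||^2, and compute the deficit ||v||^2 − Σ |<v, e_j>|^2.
Σ |<v, e_j>|^2 = 9/2; ||v||^2 = 17; deficit = 25/2

Write each e_j = u_j / sqrt(<u_j, u_j>) where u_j is the displayed integer vector. Then <v, e_j> = <v, u_j> / sqrt(<u_j, u_j>), so |<v, e_j>|^2 = <v, u_j>^2 / <u_j, u_j>.
Coefficients: <v, e_1> = -4/sqrt(9), <v, e_2> = 7/sqrt(18).
Square and sum: Σ |<v, e_j>|^2 = 9/2.
Compute ||v||^2 = v·v = 17.
Deficit = 17 − 9/2 = 25/2 ≥ 0, confirming Bessel's inequality. (The deficit equals ||v − Σ <v,e_j> e_j||^2, the squared distance from v to span{e_j}.)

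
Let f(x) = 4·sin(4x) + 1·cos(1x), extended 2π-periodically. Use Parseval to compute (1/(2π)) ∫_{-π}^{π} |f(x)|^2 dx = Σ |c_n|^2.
Σ |c_n|^2 = 17/2

Expand |f|^2 and use orthogonality of {sin(nx), cos(mx)} on [-π, π]:
  ∫_{-π}^{π} sin(nx)^2 dx = π, ∫ cos(mx)^2 dx = π, and cross terms integrate to 0.
So ∫_{-π}^{π} f(x)^2 dx = 4^2 · π + 1^2 · π = (16 + 1)π.
Divide by 2π: (16 + 1)/2 = 17/2.
By Parseval, this equals Σ |c_n|^2.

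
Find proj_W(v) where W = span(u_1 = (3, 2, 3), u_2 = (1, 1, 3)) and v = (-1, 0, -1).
proj_W(v) = (-17/23, -12/23, -21/23)

Set up U = [u_1 | ... | u_2] ∈ R^(3×2). The projector onto W = col(U) is P = U (U^T U)^(-1) U^T.
Compute U^T U =
  [22, 14]
  [14, 11],
and U^T v = (-6, -4).
Solve U^T U · c = U^T v for the coefficients: c = (-5/23, -2/23). The projection is proj_W(v) = U c.
Check: (v - proj_W(v)) · u_1 = 0  (should be 0).
Check: (v - proj_W(v)) · u_2 = 0  (should be 0).
Result: proj_W(v) = (-17/23, -12/23, -21/23).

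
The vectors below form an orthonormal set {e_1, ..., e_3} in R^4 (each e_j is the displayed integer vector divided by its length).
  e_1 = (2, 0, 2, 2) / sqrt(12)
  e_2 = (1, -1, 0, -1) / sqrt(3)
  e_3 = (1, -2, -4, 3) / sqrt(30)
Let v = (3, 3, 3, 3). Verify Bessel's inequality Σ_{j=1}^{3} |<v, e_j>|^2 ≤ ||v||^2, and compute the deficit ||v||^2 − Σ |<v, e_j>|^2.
Σ |<v, e_j>|^2 = 156/5; ||v||^2 = 36; deficit = 24/5

Write each e_j = u_j / sqrt(<u_j, u_j>) where u_j is the displayed integer vector. Then <v, e_j> = <v, u_j> / sqrt(<u_j, u_j>), so |<v, e_j>|^2 = <v, u_j>^2 / <u_j, u_j>.
Coefficients: <v, e_1> = 18/sqrt(12), <v, e_2> = -3/sqrt(3), <v, e_3> = -6/sqrt(30).
Square and sum: Σ |<v, e_j>|^2 = 156/5.
Compute ||v||^2 = v·v = 36.
Deficit = 36 − 156/5 = 24/5 ≥ 0, confirming Bessel's inequality. (The deficit equals ||v − Σ <v,e_j> e_j||^2, the squared distance from v to span{e_j}.)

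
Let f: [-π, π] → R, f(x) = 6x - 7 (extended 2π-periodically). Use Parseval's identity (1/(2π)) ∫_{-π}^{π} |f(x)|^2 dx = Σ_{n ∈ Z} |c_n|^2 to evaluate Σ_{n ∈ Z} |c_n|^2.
Σ |c_n|^2 = 12π^2 + 49

Expand and integrate term by term over [-π, π]:
  ∫ (6x)^2 dx = 36·(2π^3/3); ∫ 2·6·(-7)·x dx = 0 (odd integrand); ∫ (-7)^2 dx = 49·2π.
So (1/(2π)) ∫_{-π}^{π} (6x - 7)^2 dx = 36π^2/3 + 49 = 12π^2 + 49.
Parseval ⇒ Σ |c_n|^2 = 12π^2 + 49.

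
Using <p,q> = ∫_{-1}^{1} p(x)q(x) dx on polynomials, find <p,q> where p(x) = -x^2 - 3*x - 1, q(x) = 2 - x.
<p,q> = -10/3

Expand the product: p(x)·q(x) = x^3 + x^2 - 5*x - 2.
∫_{-1}^{1} of each monomial x^k gives [2/(k+1) if k even, 0 if k odd]. Integrating term-by-term (or equivalently evaluating the antiderivative F(x) = x^4/4 + x^3/3 - 5*x^2/2 - 2*x at the endpoints):
  F(1) − F(−1) = -47/12 − (-7/12) = -10/3.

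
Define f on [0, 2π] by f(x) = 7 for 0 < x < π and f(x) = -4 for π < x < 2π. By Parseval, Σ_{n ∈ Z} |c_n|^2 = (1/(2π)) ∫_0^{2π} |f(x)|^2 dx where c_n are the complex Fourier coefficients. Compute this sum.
Σ |c_n|^2 = 65/2

Parseval equates the L^2 energy of f (normalised by 1/(2π)) with the ℓ^2 sum of its Fourier coefficients: (1/(2π)) ∫_0^{2π} |f|^2 = Σ |c_n|^2.
Compute the left side: (1/(2π)) [∫_0^π 7^2 dx + ∫_π^{2π} (-4)^2 dx] = (1/(2π)) · (49π + 16π) = (49 + 16)/2 = 65/2.
So Σ_{n ∈ Z} |c_n|^2 = 65/2.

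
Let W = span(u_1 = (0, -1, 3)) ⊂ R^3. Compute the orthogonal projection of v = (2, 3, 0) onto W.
proj_W(v) = (0, 3/10, -9/10)

Set up U = [u_1 | ... | u_1] ∈ R^(3×1). The projector onto W = col(U) is P = U (U^T U)^(-1) U^T.
Compute U^T U =
  [10],
and U^T v = (-3).
Solve U^T U · c = U^T v for the coefficients: c = (-3/10). The projection is proj_W(v) = U c.
Check: (v - proj_W(v)) · u_1 = 0  (should be 0).
Result: proj_W(v) = (0, 3/10, -9/10).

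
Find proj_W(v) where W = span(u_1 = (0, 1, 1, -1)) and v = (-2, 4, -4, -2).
proj_W(v) = (0, 2/3, 2/3, -2/3)

Set up U = [u_1 | ... | u_1] ∈ R^(4×1). The projector onto W = col(U) is P = U (U^T U)^(-1) U^T.
Compute U^T U =
  [3],
and U^T v = (2).
Solve U^T U · c = U^T v for the coefficients: c = (2/3). The projection is proj_W(v) = U c.
Check: (v - proj_W(v)) · u_1 = 0  (should be 0).
Result: proj_W(v) = (0, 2/3, 2/3, -2/3).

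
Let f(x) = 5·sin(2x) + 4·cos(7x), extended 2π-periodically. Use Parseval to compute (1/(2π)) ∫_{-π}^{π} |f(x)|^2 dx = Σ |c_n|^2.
Σ |c_n|^2 = 41/2

Expand |f|^2 and use orthogonality of {sin(nx), cos(mx)} on [-π, π]:
  ∫_{-π}^{π} sin(nx)^2 dx = π, ∫ cos(mx)^2 dx = π, and cross terms integrate to 0.
So ∫_{-π}^{π} f(x)^2 dx = 5^2 · π + 4^2 · π = (25 + 16)π.
Divide by 2π: (25 + 16)/2 = 41/2.
By Parseval, this equals Σ |c_n|^2.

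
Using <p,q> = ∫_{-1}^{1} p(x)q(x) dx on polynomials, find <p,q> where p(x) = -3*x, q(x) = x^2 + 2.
<p,q> = 0

Expand the product: p(x)·q(x) = -3*x^3 - 6*x.
∫_{-1}^{1} of each monomial x^k gives [2/(k+1) if k even, 0 if k odd]. Integrating term-by-term (or equivalently evaluating the antiderivative F(x) = -3*x^4/4 - 3*x^2 at the endpoints):
  F(1) − F(−1) = -15/4 − (-15/4) = 0.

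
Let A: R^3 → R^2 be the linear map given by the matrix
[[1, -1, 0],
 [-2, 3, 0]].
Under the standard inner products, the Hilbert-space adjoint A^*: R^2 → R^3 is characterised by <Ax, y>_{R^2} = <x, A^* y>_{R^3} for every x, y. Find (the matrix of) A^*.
A^* = A^T =
[[1, -2],
 [-1, 3],
 [0, 0]]

For real matrices with standard dot products, the defining identity <Ax, y> = <x, A^* y> gives (Ax)^T y = x^T (A^*) y, i.e. x^T A^T y = x^T (A^*) y. Since this holds for all x, y, we must have A^* = A^T. Therefore
A^* =
[[1, -2],
 [-1, 3],
 [0, 0]].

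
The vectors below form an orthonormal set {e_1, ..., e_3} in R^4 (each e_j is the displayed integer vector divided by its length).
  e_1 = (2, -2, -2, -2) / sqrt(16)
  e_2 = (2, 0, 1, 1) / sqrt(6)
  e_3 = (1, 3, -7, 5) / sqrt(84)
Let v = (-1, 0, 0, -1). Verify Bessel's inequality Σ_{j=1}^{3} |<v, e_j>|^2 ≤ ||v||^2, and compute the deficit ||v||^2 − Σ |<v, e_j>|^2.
Σ |<v, e_j>|^2 = 27/14; ||v||^2 = 2; deficit = 1/14

Write each e_j = u_j / sqrt(<u_j, u_j>) where u_j is the displayed integer vector. Then <v, e_j> = <v, u_j> / sqrt(<u_j, u_j>), so |<v, e_j>|^2 = <v, u_j>^2 / <u_j, u_j>.
Coefficients: <v, e_1> = 0/sqrt(16), <v, e_2> = -3/sqrt(6), <v, e_3> = -6/sqrt(84).
Square and sum: Σ |<v, e_j>|^2 = 27/14.
Compute ||v||^2 = v·v = 2.
Deficit = 2 − 27/14 = 1/14 ≥ 0, confirming Bessel's inequality. (The deficit equals ||v − Σ <v,e_j> e_j||^2, the squared distance from v to span{e_j}.)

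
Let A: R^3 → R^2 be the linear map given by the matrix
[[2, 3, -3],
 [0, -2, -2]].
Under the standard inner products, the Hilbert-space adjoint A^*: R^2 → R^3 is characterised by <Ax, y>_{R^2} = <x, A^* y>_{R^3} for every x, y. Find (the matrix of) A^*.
A^* = A^T =
[[2, 0],
 [3, -2],
 [-3, -2]]

For real matrices with standard dot products, the defining identity <Ax, y> = <x, A^* y> gives (Ax)^T y = x^T (A^*) y, i.e. x^T A^T y = x^T (A^*) y. Since this holds for all x, y, we must have A^* = A^T. Therefore
A^* =
[[2, 0],
 [3, -2],
 [-3, -2]].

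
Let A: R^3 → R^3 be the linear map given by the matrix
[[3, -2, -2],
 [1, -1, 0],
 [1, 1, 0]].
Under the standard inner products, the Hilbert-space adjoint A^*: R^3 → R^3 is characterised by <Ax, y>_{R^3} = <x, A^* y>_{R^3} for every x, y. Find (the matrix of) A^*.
A^* = A^T =
[[3, 1, 1],
 [-2, -1, 1],
 [-2, 0, 0]]

For real matrices with standard dot products, the defining identity <Ax, y> = <x, A^* y> gives (Ax)^T y = x^T (A^*) y, i.e. x^T A^T y = x^T (A^*) y. Since this holds for all x, y, we must have A^* = A^T. Therefore
A^* =
[[3, 1, 1],
 [-2, -1, 1],
 [-2, 0, 0]].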